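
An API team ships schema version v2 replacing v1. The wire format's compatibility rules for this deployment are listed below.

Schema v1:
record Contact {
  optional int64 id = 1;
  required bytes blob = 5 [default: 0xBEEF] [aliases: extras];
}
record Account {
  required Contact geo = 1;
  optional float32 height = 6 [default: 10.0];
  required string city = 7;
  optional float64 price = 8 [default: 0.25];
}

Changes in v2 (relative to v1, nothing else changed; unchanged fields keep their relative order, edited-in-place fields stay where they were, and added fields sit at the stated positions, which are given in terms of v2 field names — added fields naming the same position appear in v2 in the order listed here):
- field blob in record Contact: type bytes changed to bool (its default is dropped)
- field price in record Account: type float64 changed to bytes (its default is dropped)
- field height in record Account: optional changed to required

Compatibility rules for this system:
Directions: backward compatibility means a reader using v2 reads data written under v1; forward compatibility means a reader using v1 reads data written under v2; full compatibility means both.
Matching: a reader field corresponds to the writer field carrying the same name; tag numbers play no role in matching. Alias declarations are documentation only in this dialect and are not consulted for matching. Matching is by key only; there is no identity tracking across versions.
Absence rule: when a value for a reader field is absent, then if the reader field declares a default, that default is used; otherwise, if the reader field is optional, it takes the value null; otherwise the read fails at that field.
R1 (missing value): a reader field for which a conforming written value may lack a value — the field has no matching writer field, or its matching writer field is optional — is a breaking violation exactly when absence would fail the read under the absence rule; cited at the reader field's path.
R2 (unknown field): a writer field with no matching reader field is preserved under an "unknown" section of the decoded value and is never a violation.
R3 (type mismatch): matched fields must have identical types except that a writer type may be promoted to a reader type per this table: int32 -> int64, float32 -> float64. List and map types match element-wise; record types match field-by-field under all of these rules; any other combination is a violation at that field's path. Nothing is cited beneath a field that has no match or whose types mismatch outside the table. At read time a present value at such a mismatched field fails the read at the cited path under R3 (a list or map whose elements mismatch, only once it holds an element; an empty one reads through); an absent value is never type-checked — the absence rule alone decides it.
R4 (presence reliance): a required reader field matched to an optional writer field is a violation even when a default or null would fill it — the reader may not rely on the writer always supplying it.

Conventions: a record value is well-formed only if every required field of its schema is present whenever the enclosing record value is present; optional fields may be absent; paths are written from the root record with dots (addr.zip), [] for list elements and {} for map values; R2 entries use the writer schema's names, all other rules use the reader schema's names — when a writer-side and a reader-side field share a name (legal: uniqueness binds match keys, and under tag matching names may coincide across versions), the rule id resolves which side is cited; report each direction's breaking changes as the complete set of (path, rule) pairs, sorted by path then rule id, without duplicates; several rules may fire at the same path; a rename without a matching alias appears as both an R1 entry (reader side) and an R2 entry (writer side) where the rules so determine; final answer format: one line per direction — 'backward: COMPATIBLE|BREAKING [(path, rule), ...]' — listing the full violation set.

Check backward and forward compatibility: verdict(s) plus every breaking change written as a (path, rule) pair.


in Account below, arrows point writer -> reader
backward analysis of Account with v2 as reader and v1 as writer:
  geo: paired with writer geo (Contact -> Contact; writer required)
  height: paired with writer height (float32 -> float32; writer optional)
  city: paired with writer city (string -> string; writer required)
  price: paired with writer price (float64 -> bytes; writer optional)
  geo.id: paired with writer geo.id (int64 -> int64; writer optional)
  geo.blob: paired with writer geo.blob (bytes -> bool; writer required)
  R3 fires at geo.blob
  R4 fires at height
  R3 fires at price
  backward on Account therefore BREAKING (3)
forward analysis of Account with v1 as reader and v2 as writer:
  geo: paired with writer geo (Contact -> Contact; writer required)
  height: paired with writer height (float32 -> float32; writer required)
  city: paired with writer city (string -> string; writer required)
  price: paired with writer price (bytes -> float64; writer optional)
  geo.id: paired with writer geo.id (int64 -> int64; writer optional)
  geo.blob: paired with writer geo.blob (bool -> bytes; writer required)
  R3 fires at geo.blob
  R3 fires at price
  forward on Account therefore BREAKING (2)

backward: BREAKING [(geo.blob, R3), (height, R4), (price, R3)]; forward: BREAKING [(geo.blob, R3), (price, R3)]


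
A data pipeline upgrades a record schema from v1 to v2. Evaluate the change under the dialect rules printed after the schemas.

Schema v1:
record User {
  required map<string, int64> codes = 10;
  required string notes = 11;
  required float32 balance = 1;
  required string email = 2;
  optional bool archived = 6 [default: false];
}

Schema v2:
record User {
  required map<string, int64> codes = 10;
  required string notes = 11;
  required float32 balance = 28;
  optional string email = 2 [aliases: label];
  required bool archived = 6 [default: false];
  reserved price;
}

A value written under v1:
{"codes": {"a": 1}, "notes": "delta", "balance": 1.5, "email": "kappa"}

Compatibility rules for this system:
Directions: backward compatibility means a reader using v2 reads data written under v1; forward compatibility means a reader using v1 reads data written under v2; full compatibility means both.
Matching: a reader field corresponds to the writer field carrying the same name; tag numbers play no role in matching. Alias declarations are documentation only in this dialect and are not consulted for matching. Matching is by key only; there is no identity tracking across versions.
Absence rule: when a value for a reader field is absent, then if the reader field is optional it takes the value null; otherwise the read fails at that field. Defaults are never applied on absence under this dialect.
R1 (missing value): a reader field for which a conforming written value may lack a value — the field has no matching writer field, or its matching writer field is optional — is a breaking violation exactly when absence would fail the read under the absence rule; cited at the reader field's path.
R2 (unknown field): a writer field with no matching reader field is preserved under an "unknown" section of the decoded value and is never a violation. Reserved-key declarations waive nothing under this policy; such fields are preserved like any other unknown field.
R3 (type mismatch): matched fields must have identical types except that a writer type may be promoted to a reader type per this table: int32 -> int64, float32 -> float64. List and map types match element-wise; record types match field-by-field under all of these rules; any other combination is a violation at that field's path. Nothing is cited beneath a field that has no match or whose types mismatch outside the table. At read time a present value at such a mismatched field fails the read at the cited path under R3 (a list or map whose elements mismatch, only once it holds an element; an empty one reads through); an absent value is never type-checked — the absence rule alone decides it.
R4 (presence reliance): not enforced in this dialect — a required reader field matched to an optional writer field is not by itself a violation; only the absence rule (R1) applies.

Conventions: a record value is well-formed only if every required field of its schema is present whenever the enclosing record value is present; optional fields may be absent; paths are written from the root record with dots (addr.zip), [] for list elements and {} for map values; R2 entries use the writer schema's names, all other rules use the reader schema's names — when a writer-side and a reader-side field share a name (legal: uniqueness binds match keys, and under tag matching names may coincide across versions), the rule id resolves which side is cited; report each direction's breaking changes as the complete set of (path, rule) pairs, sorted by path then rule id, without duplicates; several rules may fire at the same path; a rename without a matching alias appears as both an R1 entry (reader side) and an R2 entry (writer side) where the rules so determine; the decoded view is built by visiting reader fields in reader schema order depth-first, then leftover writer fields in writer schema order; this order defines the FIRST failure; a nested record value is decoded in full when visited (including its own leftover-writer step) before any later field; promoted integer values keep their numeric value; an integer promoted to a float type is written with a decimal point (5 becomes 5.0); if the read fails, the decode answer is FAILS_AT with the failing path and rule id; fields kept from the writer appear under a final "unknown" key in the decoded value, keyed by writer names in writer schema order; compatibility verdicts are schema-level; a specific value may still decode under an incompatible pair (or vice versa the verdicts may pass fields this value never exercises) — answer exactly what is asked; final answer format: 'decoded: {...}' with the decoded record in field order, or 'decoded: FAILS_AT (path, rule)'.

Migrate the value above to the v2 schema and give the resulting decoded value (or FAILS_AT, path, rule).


in User below, arrows point writer -> reader
decoding the User value with the v2 reader:
  codes := {"a": 1}
  notes := "delta"
  balance := 1.5
  email := "kappa"
  read fails at archived under R1 (no fill)
  => FAILS_AT (archived, R1)
diffs on User not affecting the asked answer:
  field email in record User: required changed to optional -> affects the rule determinations only; this particular User value decodes identically
  field balance in record User: tag 1 changed to 28 -> fires no rule on User under this dialect and leaves the result unchanged

decoded: FAILS_AT (archived, R1)


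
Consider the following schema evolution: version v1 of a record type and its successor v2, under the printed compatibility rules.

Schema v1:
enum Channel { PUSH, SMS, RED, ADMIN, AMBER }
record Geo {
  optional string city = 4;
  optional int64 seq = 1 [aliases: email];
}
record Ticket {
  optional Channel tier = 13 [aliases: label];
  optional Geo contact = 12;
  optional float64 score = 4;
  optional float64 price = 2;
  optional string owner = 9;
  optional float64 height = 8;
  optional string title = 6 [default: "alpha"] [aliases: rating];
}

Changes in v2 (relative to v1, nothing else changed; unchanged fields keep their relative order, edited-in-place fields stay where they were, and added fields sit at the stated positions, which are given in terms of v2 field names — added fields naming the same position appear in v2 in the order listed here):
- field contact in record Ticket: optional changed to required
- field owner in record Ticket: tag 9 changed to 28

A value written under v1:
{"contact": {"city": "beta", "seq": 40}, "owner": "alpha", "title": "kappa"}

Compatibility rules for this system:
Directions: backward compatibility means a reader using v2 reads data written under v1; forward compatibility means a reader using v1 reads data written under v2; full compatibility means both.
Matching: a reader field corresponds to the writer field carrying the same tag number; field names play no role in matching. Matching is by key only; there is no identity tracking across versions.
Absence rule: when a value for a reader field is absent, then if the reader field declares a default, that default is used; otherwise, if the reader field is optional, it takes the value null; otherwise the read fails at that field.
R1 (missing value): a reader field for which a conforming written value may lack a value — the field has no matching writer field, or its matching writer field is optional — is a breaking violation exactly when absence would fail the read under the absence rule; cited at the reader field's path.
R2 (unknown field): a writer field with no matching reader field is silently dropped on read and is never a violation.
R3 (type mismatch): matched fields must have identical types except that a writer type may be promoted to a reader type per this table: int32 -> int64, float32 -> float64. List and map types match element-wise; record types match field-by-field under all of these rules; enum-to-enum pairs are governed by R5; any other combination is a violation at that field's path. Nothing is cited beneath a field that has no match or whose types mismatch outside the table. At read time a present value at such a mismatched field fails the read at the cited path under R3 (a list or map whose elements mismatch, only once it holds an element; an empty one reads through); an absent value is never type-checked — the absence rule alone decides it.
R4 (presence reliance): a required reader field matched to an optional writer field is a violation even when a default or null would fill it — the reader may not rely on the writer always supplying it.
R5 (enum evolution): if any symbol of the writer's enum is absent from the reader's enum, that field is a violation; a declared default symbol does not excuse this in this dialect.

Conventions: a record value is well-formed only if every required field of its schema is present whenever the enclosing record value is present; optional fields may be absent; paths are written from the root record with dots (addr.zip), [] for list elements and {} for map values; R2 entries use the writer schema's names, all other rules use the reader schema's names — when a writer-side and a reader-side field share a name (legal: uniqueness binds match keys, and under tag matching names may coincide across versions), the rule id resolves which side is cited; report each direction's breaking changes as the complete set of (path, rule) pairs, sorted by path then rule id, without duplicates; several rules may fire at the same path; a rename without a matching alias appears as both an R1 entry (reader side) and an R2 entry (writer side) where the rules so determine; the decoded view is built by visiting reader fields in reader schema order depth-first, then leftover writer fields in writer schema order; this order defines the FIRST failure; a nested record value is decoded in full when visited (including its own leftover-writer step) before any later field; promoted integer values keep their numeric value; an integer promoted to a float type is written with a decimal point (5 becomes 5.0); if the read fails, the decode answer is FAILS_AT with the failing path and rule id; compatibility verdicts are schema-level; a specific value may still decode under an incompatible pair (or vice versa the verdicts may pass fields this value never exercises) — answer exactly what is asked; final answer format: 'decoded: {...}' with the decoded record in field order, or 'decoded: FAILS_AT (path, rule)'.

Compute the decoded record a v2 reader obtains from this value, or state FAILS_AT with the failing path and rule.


in Ticket below, arrows point writer -> reader
migrating the Ticket value to v2:
  tier := null (not supplied -> null)
  contact.city := "beta"
  contact.seq := 40
  score := null (not supplied -> null)
  price := null (not supplied -> null)
  owner := null (not supplied -> null)
  height := null (not supplied -> null)
  title := "kappa"
  writer owner: unmatched, discarded
  => decoded: {"tier": null, "contact": {"city": "beta", "seq": 40}, "score": null, "price": null, "owner": null, "height": null, "title": "kappa"}
ruling out the remaining Ticket differences:
  field contact in record Ticket: optional changed to required -> affects the rule determinations only; this particular Ticket value decodes identically

decoded: {"tier": null, "contact": {"city": "beta", "seq": 40}, "score": null, "price": null, "owner": null, "height": null, "title": "kappa"}


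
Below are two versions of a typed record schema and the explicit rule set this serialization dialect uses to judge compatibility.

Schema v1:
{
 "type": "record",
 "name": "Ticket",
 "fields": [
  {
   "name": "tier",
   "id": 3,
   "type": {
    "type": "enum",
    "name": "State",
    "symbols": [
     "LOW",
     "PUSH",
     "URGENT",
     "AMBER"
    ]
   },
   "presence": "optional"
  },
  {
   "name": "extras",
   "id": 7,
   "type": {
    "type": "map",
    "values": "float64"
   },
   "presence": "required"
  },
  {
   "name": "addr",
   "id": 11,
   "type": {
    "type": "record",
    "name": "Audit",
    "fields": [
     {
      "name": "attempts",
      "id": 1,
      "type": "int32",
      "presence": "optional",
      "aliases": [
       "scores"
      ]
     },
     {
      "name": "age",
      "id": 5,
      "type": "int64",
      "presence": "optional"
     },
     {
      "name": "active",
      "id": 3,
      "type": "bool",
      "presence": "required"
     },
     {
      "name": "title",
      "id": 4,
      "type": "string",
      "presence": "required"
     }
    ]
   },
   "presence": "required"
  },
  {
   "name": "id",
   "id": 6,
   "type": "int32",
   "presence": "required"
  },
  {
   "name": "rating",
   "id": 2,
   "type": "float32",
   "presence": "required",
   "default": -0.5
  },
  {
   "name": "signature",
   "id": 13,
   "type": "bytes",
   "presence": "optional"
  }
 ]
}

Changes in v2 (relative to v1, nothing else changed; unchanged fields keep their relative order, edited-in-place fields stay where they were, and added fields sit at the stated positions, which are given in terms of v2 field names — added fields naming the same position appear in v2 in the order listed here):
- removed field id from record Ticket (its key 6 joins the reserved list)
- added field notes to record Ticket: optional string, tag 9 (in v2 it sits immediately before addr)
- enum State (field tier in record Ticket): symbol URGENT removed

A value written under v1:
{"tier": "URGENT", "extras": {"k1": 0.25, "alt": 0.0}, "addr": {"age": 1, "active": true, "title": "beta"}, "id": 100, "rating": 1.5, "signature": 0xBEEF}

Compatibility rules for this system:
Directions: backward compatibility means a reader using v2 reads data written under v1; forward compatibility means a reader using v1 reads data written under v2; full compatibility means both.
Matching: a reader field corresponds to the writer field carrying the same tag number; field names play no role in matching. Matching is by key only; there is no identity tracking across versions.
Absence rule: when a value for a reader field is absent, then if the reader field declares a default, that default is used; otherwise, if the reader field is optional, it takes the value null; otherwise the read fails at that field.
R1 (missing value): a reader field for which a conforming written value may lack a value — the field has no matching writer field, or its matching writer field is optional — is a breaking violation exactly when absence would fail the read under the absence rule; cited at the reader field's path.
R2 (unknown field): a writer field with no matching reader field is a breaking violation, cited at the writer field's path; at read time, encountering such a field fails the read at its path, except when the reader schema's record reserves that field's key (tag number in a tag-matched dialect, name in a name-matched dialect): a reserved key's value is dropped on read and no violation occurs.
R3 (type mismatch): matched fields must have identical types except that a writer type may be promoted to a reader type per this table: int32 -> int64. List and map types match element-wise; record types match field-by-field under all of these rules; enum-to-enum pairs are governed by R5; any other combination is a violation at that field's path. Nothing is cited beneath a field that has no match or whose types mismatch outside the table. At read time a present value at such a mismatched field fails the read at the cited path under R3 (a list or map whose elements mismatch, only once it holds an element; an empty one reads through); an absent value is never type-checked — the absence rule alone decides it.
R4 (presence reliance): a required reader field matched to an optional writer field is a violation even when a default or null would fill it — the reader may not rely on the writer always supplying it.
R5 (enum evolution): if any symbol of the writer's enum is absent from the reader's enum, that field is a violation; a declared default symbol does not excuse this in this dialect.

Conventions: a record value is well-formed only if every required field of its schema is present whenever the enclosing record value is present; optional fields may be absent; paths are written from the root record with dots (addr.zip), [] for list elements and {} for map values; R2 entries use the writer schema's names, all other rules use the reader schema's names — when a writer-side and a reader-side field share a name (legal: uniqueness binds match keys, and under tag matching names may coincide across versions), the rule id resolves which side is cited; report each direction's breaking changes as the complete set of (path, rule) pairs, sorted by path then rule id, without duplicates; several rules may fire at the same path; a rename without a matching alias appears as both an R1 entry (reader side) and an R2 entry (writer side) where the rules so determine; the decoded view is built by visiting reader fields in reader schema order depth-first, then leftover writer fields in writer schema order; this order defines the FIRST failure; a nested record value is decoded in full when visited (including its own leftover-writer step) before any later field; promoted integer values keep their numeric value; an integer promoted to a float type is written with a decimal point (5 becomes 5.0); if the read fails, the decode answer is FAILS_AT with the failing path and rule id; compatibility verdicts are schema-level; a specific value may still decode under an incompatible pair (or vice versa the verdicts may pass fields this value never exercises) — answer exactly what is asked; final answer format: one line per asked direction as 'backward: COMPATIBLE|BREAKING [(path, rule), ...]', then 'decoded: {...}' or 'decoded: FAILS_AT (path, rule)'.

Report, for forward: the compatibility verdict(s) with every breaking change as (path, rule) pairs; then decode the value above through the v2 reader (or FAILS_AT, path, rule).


forward: BREAKING [(id, R1), (notes, R2)]; decoded: FAILS_AT (tier, R5)

the writer's type comes first in each Ticket pair
checking forward for Ticket: reader v1 against writer v2:
  tier: State -> State, writer optional; from tier
  extras: map<string, float64> -> map<string, float64>, writer required; from extras
  addr: Audit -> Audit, writer required; from addr
  id: no writer-side match
  rating: float32 -> float32, writer required; from rating
  signature: bytes -> bytes, writer optional; from signature
  notes (writer side), unknown to reader
  addr.attempts: int32 -> int32, writer optional; from addr.attempts
  addr.age: int64 -> int64, writer optional; from addr.age
  addr.active: bool -> bool, writer required; from addr.active
  addr.title: string -> string, writer required; from addr.title
  violation R1 at id
  violation R2 at notes
  => 2 violation(s): forward is BREAKING for Ticket
migrating the Ticket value to v2:
  read fails at tier under R5
  => FAILS_AT (tier, R5)


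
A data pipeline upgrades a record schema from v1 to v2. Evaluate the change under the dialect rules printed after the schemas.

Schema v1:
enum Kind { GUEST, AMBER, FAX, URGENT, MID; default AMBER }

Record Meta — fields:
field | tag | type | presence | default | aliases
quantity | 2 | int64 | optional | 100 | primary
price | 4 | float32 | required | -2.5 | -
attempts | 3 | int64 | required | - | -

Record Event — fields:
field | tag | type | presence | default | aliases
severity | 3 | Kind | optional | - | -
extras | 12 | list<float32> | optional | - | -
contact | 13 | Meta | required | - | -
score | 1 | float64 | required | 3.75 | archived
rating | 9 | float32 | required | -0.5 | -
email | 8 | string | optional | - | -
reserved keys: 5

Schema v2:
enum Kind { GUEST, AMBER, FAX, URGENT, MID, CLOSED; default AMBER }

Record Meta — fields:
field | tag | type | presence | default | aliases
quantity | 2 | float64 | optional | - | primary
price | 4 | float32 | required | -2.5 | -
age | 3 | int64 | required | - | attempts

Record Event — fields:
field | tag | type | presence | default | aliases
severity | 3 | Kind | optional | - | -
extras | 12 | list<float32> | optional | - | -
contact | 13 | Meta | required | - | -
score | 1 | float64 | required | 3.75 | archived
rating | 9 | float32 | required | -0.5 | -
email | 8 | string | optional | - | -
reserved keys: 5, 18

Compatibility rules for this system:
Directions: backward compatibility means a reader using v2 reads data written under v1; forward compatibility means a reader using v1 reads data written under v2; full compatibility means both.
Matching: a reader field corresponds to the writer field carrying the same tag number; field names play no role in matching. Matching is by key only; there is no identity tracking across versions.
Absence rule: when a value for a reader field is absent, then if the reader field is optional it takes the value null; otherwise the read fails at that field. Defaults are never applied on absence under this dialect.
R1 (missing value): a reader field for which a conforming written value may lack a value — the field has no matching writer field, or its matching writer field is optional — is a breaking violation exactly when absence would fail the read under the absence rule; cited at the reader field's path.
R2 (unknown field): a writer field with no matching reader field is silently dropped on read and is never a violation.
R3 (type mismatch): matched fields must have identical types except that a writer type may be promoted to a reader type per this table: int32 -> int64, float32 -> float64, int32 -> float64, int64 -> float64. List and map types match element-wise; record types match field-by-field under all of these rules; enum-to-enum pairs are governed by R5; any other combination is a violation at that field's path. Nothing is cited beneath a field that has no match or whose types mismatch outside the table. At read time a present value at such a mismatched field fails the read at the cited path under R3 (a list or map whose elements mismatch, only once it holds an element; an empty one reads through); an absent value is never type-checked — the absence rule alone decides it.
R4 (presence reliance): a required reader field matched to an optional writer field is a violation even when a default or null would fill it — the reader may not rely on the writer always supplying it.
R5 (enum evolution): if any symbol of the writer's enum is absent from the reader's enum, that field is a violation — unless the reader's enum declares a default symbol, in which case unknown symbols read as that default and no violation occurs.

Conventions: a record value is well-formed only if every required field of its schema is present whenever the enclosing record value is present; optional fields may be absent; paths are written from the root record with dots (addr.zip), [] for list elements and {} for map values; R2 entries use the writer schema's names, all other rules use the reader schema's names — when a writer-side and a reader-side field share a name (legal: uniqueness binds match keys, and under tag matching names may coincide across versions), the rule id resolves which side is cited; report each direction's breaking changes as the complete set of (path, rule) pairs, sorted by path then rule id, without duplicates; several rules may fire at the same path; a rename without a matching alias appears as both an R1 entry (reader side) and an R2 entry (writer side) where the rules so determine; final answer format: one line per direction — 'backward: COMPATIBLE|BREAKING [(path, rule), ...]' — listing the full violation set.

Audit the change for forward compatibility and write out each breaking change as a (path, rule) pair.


forward: BREAKING [(contact.quantity, R3)]

each type pair in Event: writer, then reader
checking forward for Event: reader v1 against writer v2:
  Kind -> Kind, writer optional: severity aligns to severity
  list<float32> -> list<float32>, writer optional: extras aligns to extras
  Meta -> Meta, writer required: contact aligns to contact
  float64 -> float64, writer required: score aligns to score
  float32 -> float32, writer required: rating aligns to rating
  string -> string, writer optional: email aligns to email
  float64 -> int64, writer optional: contact.quantity aligns to contact.quantity
  float32 -> float32, writer required: contact.price aligns to contact.price
  int64 -> int64, writer required: contact.attempts aligns to contact.age
  rule R3 violated at contact.quantity
  => 1 violation(s): forward is BREAKING for Event
remaining Event differences; none change what is asked:
  enum Kind (field severity in record Event): symbol CLOSED added -> no rule fires on it in Event's dialect; the asked verdict holds
  renamed field attempts to age in record Meta (alias attempts declared on the renamed field) -> no rule fires on it in Event's dialect; the asked verdict holds


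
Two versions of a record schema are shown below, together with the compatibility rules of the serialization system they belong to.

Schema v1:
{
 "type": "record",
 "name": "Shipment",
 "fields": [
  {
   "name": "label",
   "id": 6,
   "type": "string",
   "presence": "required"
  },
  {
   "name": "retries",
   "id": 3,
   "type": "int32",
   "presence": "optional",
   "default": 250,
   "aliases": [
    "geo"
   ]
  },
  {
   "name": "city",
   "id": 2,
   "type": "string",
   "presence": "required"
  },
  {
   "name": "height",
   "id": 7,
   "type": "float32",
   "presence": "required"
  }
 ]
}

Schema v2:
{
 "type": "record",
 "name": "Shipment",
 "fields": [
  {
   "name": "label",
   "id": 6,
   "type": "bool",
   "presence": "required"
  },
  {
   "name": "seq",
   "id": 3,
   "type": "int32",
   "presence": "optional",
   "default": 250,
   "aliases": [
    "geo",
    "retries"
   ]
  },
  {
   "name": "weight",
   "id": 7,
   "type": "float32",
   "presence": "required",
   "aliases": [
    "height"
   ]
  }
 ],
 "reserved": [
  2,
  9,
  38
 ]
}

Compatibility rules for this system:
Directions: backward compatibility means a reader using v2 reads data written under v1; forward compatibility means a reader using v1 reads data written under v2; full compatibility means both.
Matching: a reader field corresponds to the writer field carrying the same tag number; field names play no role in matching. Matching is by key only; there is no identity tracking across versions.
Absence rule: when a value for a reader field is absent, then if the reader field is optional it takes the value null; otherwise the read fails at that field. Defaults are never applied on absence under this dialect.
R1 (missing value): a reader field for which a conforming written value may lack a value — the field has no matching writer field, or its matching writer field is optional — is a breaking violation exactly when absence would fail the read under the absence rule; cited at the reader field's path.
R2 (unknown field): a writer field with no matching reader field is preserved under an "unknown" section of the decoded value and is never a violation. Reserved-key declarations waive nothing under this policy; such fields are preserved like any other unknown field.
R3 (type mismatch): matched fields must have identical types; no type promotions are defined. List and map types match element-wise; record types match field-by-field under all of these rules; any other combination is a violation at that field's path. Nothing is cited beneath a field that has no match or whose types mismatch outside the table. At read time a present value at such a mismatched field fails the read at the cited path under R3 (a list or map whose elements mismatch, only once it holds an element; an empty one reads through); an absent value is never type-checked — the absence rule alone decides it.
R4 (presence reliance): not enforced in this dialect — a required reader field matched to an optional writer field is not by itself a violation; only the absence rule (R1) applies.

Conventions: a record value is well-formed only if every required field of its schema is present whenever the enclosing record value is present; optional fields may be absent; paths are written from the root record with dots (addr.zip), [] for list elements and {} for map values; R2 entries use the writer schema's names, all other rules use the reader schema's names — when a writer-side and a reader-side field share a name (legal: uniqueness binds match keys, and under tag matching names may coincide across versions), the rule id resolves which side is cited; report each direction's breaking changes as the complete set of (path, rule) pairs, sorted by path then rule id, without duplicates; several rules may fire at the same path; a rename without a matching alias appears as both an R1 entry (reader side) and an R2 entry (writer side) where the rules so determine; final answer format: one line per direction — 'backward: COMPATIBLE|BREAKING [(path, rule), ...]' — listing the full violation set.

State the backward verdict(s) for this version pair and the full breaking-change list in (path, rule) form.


in Shipment below, arrows point writer -> reader
backward analysis of Shipment with v2 as reader and v1 as writer:
  label <- label (string -> bool, writer required)
  seq <- retries (int32 -> int32, writer optional)
  weight <- height (float32 -> float32, writer required)
  writer field city has no reader counterpart
  violation R3 at label
  => backward: BREAKING (1)
diffs on Shipment not affecting the asked answer:
  renamed field retries to seq in record Shipment (alias retries declared on the renamed field) -> no rule fires on it in Shipment's dialect; the asked verdict holds
  renamed field height to weight in record Shipment (alias height declared on the renamed field) -> no rule fires on it in Shipment's dialect; the asked verdict holds
  removed field city from record Shipment (its key 2 joins the reserved list) -> its effect on Shipment is confined to the forward direction, not asked

backward: BREAKING [(label, R3)]


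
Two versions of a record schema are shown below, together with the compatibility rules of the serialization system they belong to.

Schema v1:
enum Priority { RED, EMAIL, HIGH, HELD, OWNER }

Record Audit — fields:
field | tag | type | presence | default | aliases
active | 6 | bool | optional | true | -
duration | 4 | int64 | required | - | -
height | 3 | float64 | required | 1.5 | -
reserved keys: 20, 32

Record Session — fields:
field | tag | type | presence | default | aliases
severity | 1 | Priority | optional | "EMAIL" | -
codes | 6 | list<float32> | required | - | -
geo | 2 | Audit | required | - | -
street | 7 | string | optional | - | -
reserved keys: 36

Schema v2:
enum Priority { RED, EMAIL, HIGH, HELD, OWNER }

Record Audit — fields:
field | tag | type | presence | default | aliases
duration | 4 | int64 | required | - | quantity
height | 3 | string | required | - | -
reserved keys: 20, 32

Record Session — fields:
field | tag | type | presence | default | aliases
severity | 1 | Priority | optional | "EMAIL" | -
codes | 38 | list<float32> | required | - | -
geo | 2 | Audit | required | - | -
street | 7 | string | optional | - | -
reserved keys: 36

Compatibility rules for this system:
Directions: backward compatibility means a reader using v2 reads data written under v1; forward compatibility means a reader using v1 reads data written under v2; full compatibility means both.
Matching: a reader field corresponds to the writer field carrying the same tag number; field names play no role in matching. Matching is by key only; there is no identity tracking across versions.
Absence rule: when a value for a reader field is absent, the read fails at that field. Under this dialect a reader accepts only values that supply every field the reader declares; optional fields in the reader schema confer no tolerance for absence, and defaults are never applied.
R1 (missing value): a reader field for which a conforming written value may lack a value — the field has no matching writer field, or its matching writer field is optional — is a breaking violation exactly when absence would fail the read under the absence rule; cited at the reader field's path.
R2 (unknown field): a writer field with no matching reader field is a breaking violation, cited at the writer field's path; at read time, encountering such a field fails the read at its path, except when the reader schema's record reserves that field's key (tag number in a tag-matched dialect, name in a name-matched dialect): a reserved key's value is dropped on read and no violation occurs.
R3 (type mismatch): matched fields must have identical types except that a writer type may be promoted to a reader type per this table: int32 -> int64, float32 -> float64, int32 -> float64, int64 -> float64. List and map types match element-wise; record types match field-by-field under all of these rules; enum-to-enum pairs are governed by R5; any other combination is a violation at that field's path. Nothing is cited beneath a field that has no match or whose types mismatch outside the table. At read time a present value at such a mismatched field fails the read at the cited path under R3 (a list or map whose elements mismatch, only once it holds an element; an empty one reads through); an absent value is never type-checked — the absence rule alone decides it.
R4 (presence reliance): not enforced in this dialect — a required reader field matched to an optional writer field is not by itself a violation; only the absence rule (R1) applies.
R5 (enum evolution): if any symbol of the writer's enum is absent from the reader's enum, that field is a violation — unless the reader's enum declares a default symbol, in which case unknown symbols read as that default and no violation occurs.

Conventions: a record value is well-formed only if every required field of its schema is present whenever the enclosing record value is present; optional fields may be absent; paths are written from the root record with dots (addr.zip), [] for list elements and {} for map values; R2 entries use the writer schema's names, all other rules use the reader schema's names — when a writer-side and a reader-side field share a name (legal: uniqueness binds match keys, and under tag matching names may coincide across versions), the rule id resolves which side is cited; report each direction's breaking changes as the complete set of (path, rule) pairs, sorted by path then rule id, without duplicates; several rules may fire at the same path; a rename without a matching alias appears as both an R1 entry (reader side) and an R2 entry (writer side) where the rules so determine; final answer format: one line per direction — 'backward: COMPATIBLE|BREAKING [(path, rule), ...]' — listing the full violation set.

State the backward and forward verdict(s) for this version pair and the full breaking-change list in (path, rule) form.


the writer's type comes first in each Session pair
backward on Session — v2 reading data written by v1:
  severity: Priority -> Priority, writer optional; from severity
  codes: no writer match
  geo: Audit -> Audit, writer required; from geo
  street: string -> string, writer optional; from street
  codes (writer side), unknown to reader
  geo.duration: int64 -> int64, writer required; from geo.duration
  geo.height: float64 -> string, writer required; from geo.height
  geo.active (writer side), unknown to reader
  violation R1 at codes
  violation R2 at codes
  violation R2 at geo.active
  violation R3 at geo.height
  violation R1 at severity
  violation R1 at street
  => backward: BREAKING (6)
forward on Session — v1 reading data written by v2:
  severity: Priority -> Priority, writer optional; from severity
  codes: no writer match
  geo: Audit -> Audit, writer required; from geo
  street: string -> string, writer optional; from street
  codes (writer side), unknown to reader
  geo.active: no writer match
  geo.duration: int64 -> int64, writer required; from geo.duration
  geo.height: string -> float64, writer required; from geo.height
  violation R1 at codes
  violation R2 at codes
  violation R1 at geo.active
  violation R3 at geo.height
  violation R1 at severity
  violation R1 at street
  => forward: BREAKING (6)

backward: BREAKING [(codes, R1), (codes, R2), (geo.active, R2), (geo.height, R3), (severity, R1), (street, R1)]; forward: BREAKING [(codes, R1), (codes, R2), (geo.active, R1), (geo.height, R3), (severity, R1), (street, R1)]
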